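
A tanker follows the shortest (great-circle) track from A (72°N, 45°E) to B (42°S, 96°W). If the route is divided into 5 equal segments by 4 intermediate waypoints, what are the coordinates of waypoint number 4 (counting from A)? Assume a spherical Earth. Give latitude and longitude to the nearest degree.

≈ (14°S, 86°W)

Convert each endpoint to a unit vector on the sphere (x = cos φ cos λ, y = cos φ sin λ, z = sin φ).
The central angle between the endpoints is δ = arccos(p₁·p₂) ≈ 2.523 rad (144.6°).
Interpolate at f = 4/5 with slerp weights a = sin((1−f)δ)/sin δ ≈ 0.834, b = sin(fδ)/sin δ ≈ 1.555.
p = a·p₁ + b·p₂ ≈ (0.061, -0.967, -0.247); φ = arcsin(p_z) ≈ -14.31°, λ = atan2(p_y, p_x) ≈ -86.36°.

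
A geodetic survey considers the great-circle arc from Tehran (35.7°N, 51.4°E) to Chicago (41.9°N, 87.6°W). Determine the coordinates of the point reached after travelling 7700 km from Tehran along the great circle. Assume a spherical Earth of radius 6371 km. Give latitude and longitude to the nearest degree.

Convert each endpoint to a unit vector on the sphere (x = cos φ cos λ, y = cos φ sin λ, z = sin φ).
The central angle between the endpoints is δ = arccos(p₁·p₂) ≈ 1.637 rad (93.8°). The total great-circle distance is δ·R ≈ 1.637 × 6371 ≈ 10431 km, so the target fraction is f = 7700/10431 ≈ 0.738.
Interpolate at f ≈ 0.738 with slerp weights a = sin((1−f)δ)/sin δ ≈ 0.417, b = sin(fδ)/sin δ ≈ 0.937.
p = a·p₁ + b·p₂ ≈ (0.240, -0.433, 0.869); φ = arcsin(p_z) ≈ 60.34°, λ = atan2(p_y, p_x) ≈ -60.95°.

≈ 60°N, 61°W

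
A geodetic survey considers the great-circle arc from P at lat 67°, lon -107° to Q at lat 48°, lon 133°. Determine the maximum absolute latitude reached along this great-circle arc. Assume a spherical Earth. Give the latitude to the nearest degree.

The great circle lies in the plane with unit normal n̂ = (p₁ × p₂)/|p₁ × p₂|.
Here n̂_z ≈ -0.272; the vertex latitude is φ_max = arccos|n̂_z| ≈ 74.2°.
Check via Clairaut: cos φ_max = |cos φ₁| · sin C = cos(67.0°)·sin(44.1°) ≈ 0.272, again giving ≈ 74.2°.

≈ 74°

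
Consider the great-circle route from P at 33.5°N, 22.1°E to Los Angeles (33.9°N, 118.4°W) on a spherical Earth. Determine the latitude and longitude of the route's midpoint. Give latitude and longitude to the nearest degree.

From cos δ = sin φ₁ sin φ₂ + cos φ₁ cos φ₂ cos Δλ, the central angle is δ ≈ 1.799 rad (103.1°).
Interpolate at f = 1/2 with slerp weights a = sin((1−f)δ)/sin δ ≈ 0.804, b = sin(fδ)/sin δ ≈ 0.804.
p = a·p₁ + b·p₂ ≈ (0.304, -0.335, 0.892); φ = arcsin(p_z) ≈ 63.13°, λ = atan2(p_y, p_x) ≈ -47.78°.

≈ 63°N, 48°W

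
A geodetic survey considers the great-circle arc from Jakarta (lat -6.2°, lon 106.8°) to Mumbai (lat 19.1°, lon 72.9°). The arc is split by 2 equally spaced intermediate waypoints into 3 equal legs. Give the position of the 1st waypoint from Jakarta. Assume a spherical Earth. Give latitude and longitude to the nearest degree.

Convert each endpoint to a unit vector on the sphere (x = cos φ cos λ, y = cos φ sin λ, z = sin φ).
The central angle between the endpoints is δ = arccos(p₁·p₂) ≈ 0.731 rad (41.9°).
Interpolate at f = 1/3 with slerp weights a = sin((1−f)δ)/sin δ ≈ 0.701, b = sin(fδ)/sin δ ≈ 0.361.
p = a·p₁ + b·p₂ ≈ (-0.101, 0.994, 0.043); φ = arcsin(p_z) ≈ 2.44°, λ = atan2(p_y, p_x) ≈ 95.81°.

≈ lat 2°, lon 96°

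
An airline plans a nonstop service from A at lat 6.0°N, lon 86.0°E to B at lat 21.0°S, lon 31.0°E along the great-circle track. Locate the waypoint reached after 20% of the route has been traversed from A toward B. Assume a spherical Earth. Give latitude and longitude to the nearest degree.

Write both endpoints as unit vectors p₁, p₂ with components (cos φ cos λ, cos φ sin λ, sin φ).
The central angle between the endpoints is δ = arccos(p₁·p₂) ≈ 1.053 rad (60.3°).
Interpolate at f = 0.20 with slerp weights a = sin((1−f)δ)/sin δ ≈ 0.859, b = sin(fδ)/sin δ ≈ 0.241.
p = a·p₁ + b·p₂ ≈ (0.252, 0.968, 0.004); φ = arcsin(p_z) ≈ 0.20°, λ = atan2(p_y, p_x) ≈ 75.40°.

≈ lat 0°N, lon 75°E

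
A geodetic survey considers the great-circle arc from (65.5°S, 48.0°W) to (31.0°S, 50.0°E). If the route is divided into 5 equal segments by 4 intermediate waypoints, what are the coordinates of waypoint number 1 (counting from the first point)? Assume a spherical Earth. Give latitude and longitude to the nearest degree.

Write both endpoints as unit vectors p₁, p₂ with components (cos φ cos λ, cos φ sin λ, sin φ).
The central angle between the endpoints is δ = arccos(p₁·p₂) ≈ 1.138 rad (65.2°).
Interpolate at f = 1/5 with slerp weights a = sin((1−f)δ)/sin δ ≈ 0.870, b = sin(fδ)/sin δ ≈ 0.249.
p = a·p₁ + b·p₂ ≈ (0.378, -0.105, -0.920); φ = arcsin(p_z) ≈ -66.88°, λ = atan2(p_y, p_x) ≈ -15.49°.

≈ (67°S, 15°W)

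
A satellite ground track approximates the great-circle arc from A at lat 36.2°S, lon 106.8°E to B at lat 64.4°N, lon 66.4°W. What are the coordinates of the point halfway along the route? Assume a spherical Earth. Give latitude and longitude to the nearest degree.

Convert each endpoint to a unit vector on the sphere (x = cos φ cos λ, y = cos φ sin λ, z = sin φ).
The central angle between the endpoints is δ = arccos(p₁·p₂) ≈ 2.644 rad (151.5°).
Interpolate at f = 1/2 with slerp weights a = sin((1−f)δ)/sin δ ≈ 2.032, b = sin(fδ)/sin δ ≈ 2.032.
p = a·p₁ + b·p₂ ≈ (-0.122, 0.765, 0.632); φ = arcsin(p_z) ≈ 39.22°, λ = atan2(p_y, p_x) ≈ 99.09°.

≈ lat 39°N, lon 99°E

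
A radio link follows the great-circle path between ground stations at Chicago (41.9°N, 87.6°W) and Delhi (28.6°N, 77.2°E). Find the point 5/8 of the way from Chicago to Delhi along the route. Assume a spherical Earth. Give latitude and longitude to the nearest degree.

Write both endpoints as unit vectors p₁, p₂ with components (cos φ cos λ, cos φ sin λ, sin φ).
The central angle between the endpoints is δ = arccos(p₁·p₂) ≈ 1.887 rad (108.1°).
Interpolate at f = 5/8 with slerp weights a = sin((1−f)δ)/sin δ ≈ 0.684, b = sin(fδ)/sin δ ≈ 0.973.
p = a·p₁ + b·p₂ ≈ (0.210, 0.324, 0.922); φ = arcsin(p_z) ≈ 67.27°, λ = atan2(p_y, p_x) ≈ 56.99°.

≈ 67°N, 57°E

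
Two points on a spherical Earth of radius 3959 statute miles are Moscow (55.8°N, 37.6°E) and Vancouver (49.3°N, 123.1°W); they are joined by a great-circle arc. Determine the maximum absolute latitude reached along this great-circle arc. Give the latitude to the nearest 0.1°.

The great circle lies in the plane with unit normal n̂ = (p₁ × p₂)/|p₁ × p₂|.
Here n̂_z ≈ -0.126; the vertex latitude is φ_max = arccos|n̂_z| ≈ 82.7°.
Check via Clairaut: cos φ_max = |cos φ₁| · sin C = cos(55.8°)·sin(13.0°) ≈ 0.126, again giving ≈ 82.7°.

≈ 82.7°N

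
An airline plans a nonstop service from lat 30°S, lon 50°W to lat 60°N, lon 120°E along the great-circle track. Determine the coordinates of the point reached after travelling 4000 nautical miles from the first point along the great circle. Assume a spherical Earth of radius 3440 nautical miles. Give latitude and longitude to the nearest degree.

≈ lat 36°N, lon 39°W

From cos δ = sin φ₁ sin φ₂ + cos φ₁ cos φ₂ cos Δλ, the central angle is δ ≈ 2.605 rad (149.3°). The total great-circle distance is δ·R ≈ 2.605 × 3440 ≈ 8961 nmi, so the target fraction is f = 4000/8961 ≈ 0.446.
Interpolate at f ≈ 0.446 with slerp weights a = sin((1−f)δ)/sin δ ≈ 1.940, b = sin(fδ)/sin δ ≈ 1.796.
p = a·p₁ + b·p₂ ≈ (0.631, -0.509, 0.585); φ = arcsin(p_z) ≈ 35.80°, λ = atan2(p_y, p_x) ≈ -38.92°.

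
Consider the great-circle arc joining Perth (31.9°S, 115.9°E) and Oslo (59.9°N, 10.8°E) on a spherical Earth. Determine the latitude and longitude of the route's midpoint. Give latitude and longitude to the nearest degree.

Convert each endpoint to a unit vector on the sphere (x = cos φ cos λ, y = cos φ sin λ, z = sin φ).
The central angle between the endpoints is δ = arccos(p₁·p₂) ≈ 2.175 rad (124.6°).
Interpolate at f = 1/2 with slerp weights a = sin((1−f)δ)/sin δ ≈ 1.076, b = sin(fδ)/sin δ ≈ 1.076.
p = a·p₁ + b·p₂ ≈ (0.131, 0.923, 0.362); φ = arcsin(p_z) ≈ 21.24°, λ = atan2(p_y, p_x) ≈ 81.92°.

≈ 21°N, 82°E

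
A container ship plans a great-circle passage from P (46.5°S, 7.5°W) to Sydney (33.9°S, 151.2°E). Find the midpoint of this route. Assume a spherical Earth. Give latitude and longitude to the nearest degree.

Convert each endpoint to a unit vector on the sphere (x = cos φ cos λ, y = cos φ sin λ, z = sin φ).
The central angle between the endpoints is δ = arccos(p₁·p₂) ≈ 1.699 rad (97.3°).
Interpolate at f = 1/2 with slerp weights a = sin((1−f)δ)/sin δ ≈ 0.757, b = sin(fδ)/sin δ ≈ 0.757.
p = a·p₁ + b·p₂ ≈ (-0.034, 0.235, -0.971); φ = arcsin(p_z) ≈ -76.28°, λ = atan2(p_y, p_x) ≈ 98.24°.

≈ (76°S, 98°E)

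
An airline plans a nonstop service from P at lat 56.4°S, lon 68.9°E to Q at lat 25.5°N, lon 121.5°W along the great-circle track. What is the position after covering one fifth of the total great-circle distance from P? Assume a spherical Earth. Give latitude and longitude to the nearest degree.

Convert each endpoint to a unit vector on the sphere (x = cos φ cos λ, y = cos φ sin λ, z = sin φ).
The central angle between the endpoints is δ = arccos(p₁·p₂) ≈ 2.587 rad (148.2°).
Interpolate at f = 1/5 with slerp weights a = sin((1−f)δ)/sin δ ≈ 1.667, b = sin(fδ)/sin δ ≈ 0.938.
p = a·p₁ + b·p₂ ≈ (-0.111, 0.138, -0.984); φ = arcsin(p_z) ≈ -79.80°, λ = atan2(p_y, p_x) ≈ 128.63°.

≈ lat 80°S, lon 129°E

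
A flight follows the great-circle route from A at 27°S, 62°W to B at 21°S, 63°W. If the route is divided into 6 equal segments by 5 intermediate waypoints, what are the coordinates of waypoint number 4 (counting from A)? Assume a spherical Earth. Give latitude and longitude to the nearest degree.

Convert each endpoint to a unit vector on the sphere (x = cos φ cos λ, y = cos φ sin λ, z = sin φ).
The central angle between the endpoints is δ = arccos(p₁·p₂) ≈ 0.106 rad (6.1°).
Interpolate at f = 4/6 with slerp weights a = sin((1−f)δ)/sin δ ≈ 0.334, b = sin(fδ)/sin δ ≈ 0.667.
p = a·p₁ + b·p₂ ≈ (0.423, -0.818, -0.391); φ = arcsin(p_z) ≈ -23.00°, λ = atan2(p_y, p_x) ≈ -62.68°.

≈ 23°S, 63°W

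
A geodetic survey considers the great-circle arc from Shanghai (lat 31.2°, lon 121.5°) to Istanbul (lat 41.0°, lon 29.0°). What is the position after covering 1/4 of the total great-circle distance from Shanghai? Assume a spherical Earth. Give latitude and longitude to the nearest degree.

≈ lat 41°, lon 103°

Write both endpoints as unit vectors p₁, p₂ with components (cos φ cos λ, cos φ sin λ, sin φ).
The central angle between the endpoints is δ = arccos(p₁·p₂) ≈ 1.254 rad (71.8°).
Interpolate at f = 1/4 with slerp weights a = sin((1−f)δ)/sin δ ≈ 0.850, b = sin(fδ)/sin δ ≈ 0.325.
p = a·p₁ + b·p₂ ≈ (-0.166, 0.739, 0.653); φ = arcsin(p_z) ≈ 40.79°, λ = atan2(p_y, p_x) ≈ 102.64°.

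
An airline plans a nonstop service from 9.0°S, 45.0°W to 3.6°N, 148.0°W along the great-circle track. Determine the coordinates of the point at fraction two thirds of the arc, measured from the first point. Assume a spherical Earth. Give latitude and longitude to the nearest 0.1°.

Convert each endpoint to a unit vector on the sphere (x = cos φ cos λ, y = cos φ sin λ, z = sin φ).
The central angle between the endpoints is δ = arccos(p₁·p₂) ≈ 1.804 rad (103.4°).
Interpolate at f = 2/3 with slerp weights a = sin((1−f)δ)/sin δ ≈ 0.582, b = sin(fδ)/sin δ ≈ 0.959.
p = a·p₁ + b·p₂ ≈ (-0.406, -0.914, -0.031); φ = arcsin(p_z) ≈ -1.76°, λ = atan2(p_y, p_x) ≈ -113.94°.

≈ 1.8°S, 113.9°W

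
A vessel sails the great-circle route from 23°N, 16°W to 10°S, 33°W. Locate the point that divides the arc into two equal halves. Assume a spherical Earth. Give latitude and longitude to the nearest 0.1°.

Convert each endpoint to a unit vector on the sphere (x = cos φ cos λ, y = cos φ sin λ, z = sin φ).
The central angle between the endpoints is δ = arccos(p₁·p₂) ≈ 0.645 rad (37.0°).
Interpolate at f = 1/2 with slerp weights a = sin((1−f)δ)/sin δ ≈ 0.527, b = sin(fδ)/sin δ ≈ 0.527.
p = a·p₁ + b·p₂ ≈ (0.902, -0.417, 0.114); φ = arcsin(p_z) ≈ 6.57°, λ = atan2(p_y, p_x) ≈ -24.79°.

≈ 6.6°N, 24.8°W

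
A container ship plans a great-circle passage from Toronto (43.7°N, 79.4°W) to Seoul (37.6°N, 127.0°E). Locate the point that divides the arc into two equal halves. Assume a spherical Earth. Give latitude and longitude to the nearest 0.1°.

≈ (74.8°N, 167.2°W)

From cos δ = sin φ₁ sin φ₂ + cos φ₁ cos φ₂ cos Δλ, the central angle is δ ≈ 1.662 rad (95.3°).
Interpolate at f = 1/2 with slerp weights a = sin((1−f)δ)/sin δ ≈ 0.742, b = sin(fδ)/sin δ ≈ 0.742.
p = a·p₁ + b·p₂ ≈ (-0.255, -0.058, 0.965); φ = arcsin(p_z) ≈ 74.84°, λ = atan2(p_y, p_x) ≈ -167.24°.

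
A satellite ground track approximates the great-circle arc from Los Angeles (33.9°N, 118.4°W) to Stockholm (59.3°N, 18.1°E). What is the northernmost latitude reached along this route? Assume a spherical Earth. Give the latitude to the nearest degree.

≈ 73°N

The great circle lies in the plane with unit normal n̂ = (p₁ × p₂)/|p₁ × p₂|.
Here n̂_z ≈ +0.296; the vertex latitude is φ_max = arccos|n̂_z| ≈ 72.8°.
Check via Clairaut: cos φ_max = |cos φ₁| · sin C = cos(33.9°)·sin(20.9°) ≈ 0.296, again giving ≈ 72.8°.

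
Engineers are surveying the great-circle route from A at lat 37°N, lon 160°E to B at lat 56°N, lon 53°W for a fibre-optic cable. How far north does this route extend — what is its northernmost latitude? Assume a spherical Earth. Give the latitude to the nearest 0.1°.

≈ 75.8°N

The great circle lies in the plane with unit normal n̂ = (p₁ × p₂)/|p₁ × p₂|.
Here n̂_z ≈ +0.245; the vertex latitude is φ_max = arccos|n̂_z| ≈ 75.8°.
Check via Clairaut: cos φ_max = |cos φ₁| · sin C = cos(37.0°)·sin(17.9°) ≈ 0.245, again giving ≈ 75.8°.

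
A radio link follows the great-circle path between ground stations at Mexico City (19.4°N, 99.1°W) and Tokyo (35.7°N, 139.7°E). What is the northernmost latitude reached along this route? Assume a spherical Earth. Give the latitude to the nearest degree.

≈ 48°N

The great circle lies in the plane with unit normal n̂ = (p₁ × p₂)/|p₁ × p₂|.
Here n̂_z ≈ -0.669; the vertex latitude is φ_max = arccos|n̂_z| ≈ 48.0°.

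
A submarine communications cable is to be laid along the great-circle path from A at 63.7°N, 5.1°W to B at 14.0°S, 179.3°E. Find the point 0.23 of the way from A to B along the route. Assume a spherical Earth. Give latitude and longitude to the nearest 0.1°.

Convert each endpoint to a unit vector on the sphere (x = cos φ cos λ, y = cos φ sin λ, z = sin φ).
The central angle between the endpoints is δ = arccos(p₁·p₂) ≈ 2.273 rad (130.2°).
Interpolate at f = 0.23 with slerp weights a = sin((1−f)δ)/sin δ ≈ 1.288, b = sin(fδ)/sin δ ≈ 0.654.
p = a·p₁ + b·p₂ ≈ (-0.066, -0.043, 0.997); φ = arcsin(p_z) ≈ 85.50°, λ = atan2(p_y, p_x) ≈ -146.74°.

≈ 85.5°N, 146.7°W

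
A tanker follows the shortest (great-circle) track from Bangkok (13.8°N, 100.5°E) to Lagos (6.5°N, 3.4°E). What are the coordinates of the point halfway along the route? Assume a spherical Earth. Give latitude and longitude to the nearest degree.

≈ 15°N, 51°E

Write both endpoints as unit vectors p₁, p₂ with components (cos φ cos λ, cos φ sin λ, sin φ).
The central angle between the endpoints is δ = arccos(p₁·p₂) ≈ 1.663 rad (95.3°).
Interpolate at f = 1/2 with slerp weights a = sin((1−f)δ)/sin δ ≈ 0.742, b = sin(fδ)/sin δ ≈ 0.742.
p = a·p₁ + b·p₂ ≈ (0.605, 0.752, 0.261); φ = arcsin(p_z) ≈ 15.13°, λ = atan2(p_y, p_x) ≈ 51.21°.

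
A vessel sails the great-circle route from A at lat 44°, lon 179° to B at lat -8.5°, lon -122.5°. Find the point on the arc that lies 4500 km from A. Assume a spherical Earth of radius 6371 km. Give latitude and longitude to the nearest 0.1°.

Write both endpoints as unit vectors p₁, p₂ with components (cos φ cos λ, cos φ sin λ, sin φ).
The central angle between the endpoints is δ = arccos(p₁·p₂) ≈ 1.298 rad (74.4°). The total great-circle distance is δ·R ≈ 1.298 × 6371 ≈ 8272 km, so the target fraction is f = 4500/8272 ≈ 0.544.
Interpolate at f ≈ 0.544 with slerp weights a = sin((1−f)δ)/sin δ ≈ 0.579, b = sin(fδ)/sin δ ≈ 0.674.
p = a·p₁ + b·p₂ ≈ (-0.775, -0.555, 0.303); φ = arcsin(p_z) ≈ 17.63°, λ = atan2(p_y, p_x) ≈ -144.40°.

≈ lat 17.6°, lon -144.4°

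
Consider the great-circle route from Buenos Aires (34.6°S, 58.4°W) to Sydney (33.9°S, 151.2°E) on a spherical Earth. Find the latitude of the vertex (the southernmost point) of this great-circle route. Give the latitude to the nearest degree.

The great circle lies in the plane with unit normal n̂ = (p₁ × p₂)/|p₁ × p₂|.
Here n̂_z ≈ -0.351; the vertex latitude is φ_max = arccos|n̂_z| ≈ 69.4°.

≈ 69°S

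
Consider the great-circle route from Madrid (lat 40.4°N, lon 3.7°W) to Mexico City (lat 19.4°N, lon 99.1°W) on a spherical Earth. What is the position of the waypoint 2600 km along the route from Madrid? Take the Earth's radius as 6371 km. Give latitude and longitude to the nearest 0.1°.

≈ lat 43.6°N, lon 35.1°W

Convert each endpoint to a unit vector on the sphere (x = cos φ cos λ, y = cos φ sin λ, z = sin φ).
The central angle between the endpoints is δ = arccos(p₁·p₂) ≈ 1.423 rad (81.5°). The total great-circle distance is δ·R ≈ 1.423 × 6371 ≈ 9063 km, so the target fraction is f = 2600/9063 ≈ 0.287.
Interpolate at f ≈ 0.287 with slerp weights a = sin((1−f)δ)/sin δ ≈ 0.859, b = sin(fδ)/sin δ ≈ 0.401.
p = a·p₁ + b·p₂ ≈ (0.593, -0.416, 0.690); φ = arcsin(p_z) ≈ 43.61°, λ = atan2(p_y, p_x) ≈ -35.06°.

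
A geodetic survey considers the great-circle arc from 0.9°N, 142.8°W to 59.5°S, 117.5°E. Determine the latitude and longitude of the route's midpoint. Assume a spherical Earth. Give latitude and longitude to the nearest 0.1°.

Write both endpoints as unit vectors p₁, p₂ with components (cos φ cos λ, cos φ sin λ, sin φ).
The central angle between the endpoints is δ = arccos(p₁·p₂) ≈ 1.670 rad (95.7°).
Interpolate at f = 1/2 with slerp weights a = sin((1−f)δ)/sin δ ≈ 0.745, b = sin(fδ)/sin δ ≈ 0.745.
p = a·p₁ + b·p₂ ≈ (-0.768, -0.115, -0.630); φ = arcsin(p_z) ≈ -39.06°, λ = atan2(p_y, p_x) ≈ -171.48°.

≈ 39.1°S, 171.5°W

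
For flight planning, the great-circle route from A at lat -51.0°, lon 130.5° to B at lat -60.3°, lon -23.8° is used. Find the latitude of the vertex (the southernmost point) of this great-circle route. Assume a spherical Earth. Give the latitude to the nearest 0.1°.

The great circle lies in the plane with unit normal n̂ = (p₁ × p₂)/|p₁ × p₂|.
Here n̂_z ≈ -0.147; the vertex latitude is φ_max = arccos|n̂_z| ≈ 81.5°.

≈ -81.5°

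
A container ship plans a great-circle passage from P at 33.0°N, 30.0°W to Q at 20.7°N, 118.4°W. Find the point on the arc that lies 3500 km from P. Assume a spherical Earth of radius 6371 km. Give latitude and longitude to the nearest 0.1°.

Convert each endpoint to a unit vector on the sphere (x = cos φ cos λ, y = cos φ sin λ, z = sin φ).
The central angle between the endpoints is δ = arccos(p₁·p₂) ≈ 1.355 rad (77.6°). The total great-circle distance is δ·R ≈ 1.355 × 6371 ≈ 8631 km, so the target fraction is f = 3500/8631 ≈ 0.406.
Interpolate at f ≈ 0.406 with slerp weights a = sin((1−f)δ)/sin δ ≈ 0.738, b = sin(fδ)/sin δ ≈ 0.535.
p = a·p₁ + b·p₂ ≈ (0.298, -0.749, 0.591); φ = arcsin(p_z) ≈ 36.23°, λ = atan2(p_y, p_x) ≈ -68.29°.

≈ 36.2°N, 68.3°W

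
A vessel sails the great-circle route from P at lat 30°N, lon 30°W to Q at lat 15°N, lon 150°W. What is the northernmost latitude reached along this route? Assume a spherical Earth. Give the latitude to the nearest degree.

≈ 41°N

The great circle lies in the plane with unit normal n̂ = (p₁ × p₂)/|p₁ × p₂|.
Here n̂_z ≈ -0.757; the vertex latitude is φ_max = arccos|n̂_z| ≈ 40.8°.
Check via Clairaut: cos φ_max = |cos φ₁| · sin C = cos(30.0°)·sin(60.9°) ≈ 0.757, again giving ≈ 40.8°.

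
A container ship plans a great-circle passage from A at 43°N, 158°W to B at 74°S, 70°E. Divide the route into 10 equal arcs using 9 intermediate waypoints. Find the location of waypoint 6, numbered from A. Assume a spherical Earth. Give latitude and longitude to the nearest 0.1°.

Convert each endpoint to a unit vector on the sphere (x = cos φ cos λ, y = cos φ sin λ, z = sin φ).
The central angle between the endpoints is δ = arccos(p₁·p₂) ≈ 2.482 rad (142.2°).
Interpolate at f = 6/10 with slerp weights a = sin((1−f)δ)/sin δ ≈ 1.368, b = sin(fδ)/sin δ ≈ 1.627.
p = a·p₁ + b·p₂ ≈ (-0.774, 0.047, -0.632); φ = arcsin(p_z) ≈ -39.16°, λ = atan2(p_y, p_x) ≈ 176.54°.

≈ 39.2°S, 176.5°E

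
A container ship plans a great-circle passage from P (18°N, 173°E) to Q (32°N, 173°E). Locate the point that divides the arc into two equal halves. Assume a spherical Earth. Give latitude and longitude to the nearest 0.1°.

≈ (25.0°N, 173.0°E)

Convert each endpoint to a unit vector on the sphere (x = cos φ cos λ, y = cos φ sin λ, z = sin φ).
The central angle between the endpoints is δ = arccos(p₁·p₂) ≈ 0.244 rad (14.0°).
Interpolate at f = 1/2 with slerp weights a = sin((1−f)δ)/sin δ ≈ 0.504, b = sin(fδ)/sin δ ≈ 0.504.
p = a·p₁ + b·p₂ ≈ (-0.900, 0.110, 0.423); φ = arcsin(p_z) ≈ 25.00°, λ = atan2(p_y, p_x) ≈ 173.00°.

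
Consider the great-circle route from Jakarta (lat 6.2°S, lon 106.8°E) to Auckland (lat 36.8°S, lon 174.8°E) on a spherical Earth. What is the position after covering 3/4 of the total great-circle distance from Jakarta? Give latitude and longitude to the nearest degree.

From cos δ = sin φ₁ sin φ₂ + cos φ₁ cos φ₂ cos Δλ, the central angle is δ ≈ 1.199 rad (68.7°).
Interpolate at f = 3/4 with slerp weights a = sin((1−f)δ)/sin δ ≈ 0.317, b = sin(fδ)/sin δ ≈ 0.840.
p = a·p₁ + b·p₂ ≈ (-0.761, 0.363, -0.538); φ = arcsin(p_z) ≈ -32.52°, λ = atan2(p_y, p_x) ≈ 154.52°.

≈ lat 33°S, lon 155°E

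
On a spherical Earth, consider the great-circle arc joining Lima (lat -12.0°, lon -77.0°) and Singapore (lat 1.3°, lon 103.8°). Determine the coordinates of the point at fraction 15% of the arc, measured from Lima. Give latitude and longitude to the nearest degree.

≈ lat -37°, lon -79°

Write both endpoints as unit vectors p₁, p₂ with components (cos φ cos λ, cos φ sin λ, sin φ).
The central angle between the endpoints is δ = arccos(p₁·p₂) ≈ 2.954 rad (169.3°).
Interpolate at f = 0.15 with slerp weights a = sin((1−f)δ)/sin δ ≈ 3.166, b = sin(fδ)/sin δ ≈ 2.303.
p = a·p₁ + b·p₂ ≈ (0.147, -0.782, -0.606); φ = arcsin(p_z) ≈ -37.31°, λ = atan2(p_y, p_x) ≈ -79.32°.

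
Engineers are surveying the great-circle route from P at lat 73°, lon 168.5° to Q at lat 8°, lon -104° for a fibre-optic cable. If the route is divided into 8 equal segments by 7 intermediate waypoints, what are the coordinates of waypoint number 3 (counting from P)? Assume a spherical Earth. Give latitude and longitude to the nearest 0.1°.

Write both endpoints as unit vectors p₁, p₂ with components (cos φ cos λ, cos φ sin λ, sin φ).
The central angle between the endpoints is δ = arccos(p₁·p₂) ≈ 1.425 rad (81.6°).
Interpolate at f = 3/8 with slerp weights a = sin((1−f)δ)/sin δ ≈ 0.786, b = sin(fδ)/sin δ ≈ 0.515.
p = a·p₁ + b·p₂ ≈ (-0.348, -0.449, 0.823); φ = arcsin(p_z) ≈ 55.38°, λ = atan2(p_y, p_x) ≈ -127.83°.

≈ lat 55.4°, lon -127.8°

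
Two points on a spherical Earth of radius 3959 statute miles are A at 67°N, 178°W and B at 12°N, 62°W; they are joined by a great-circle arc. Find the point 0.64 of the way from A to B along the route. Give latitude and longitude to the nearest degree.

≈ 41°N, 76°W

Write both endpoints as unit vectors p₁, p₂ with components (cos φ cos λ, cos φ sin λ, sin φ).
The central angle between the endpoints is δ = arccos(p₁·p₂) ≈ 1.547 rad (88.6°).
Interpolate at f = 0.64 with slerp weights a = sin((1−f)δ)/sin δ ≈ 0.529, b = sin(fδ)/sin δ ≈ 0.836.
p = a·p₁ + b·p₂ ≈ (0.178, -0.729, 0.661); φ = arcsin(p_z) ≈ 41.34°, λ = atan2(p_y, p_x) ≈ -76.32°.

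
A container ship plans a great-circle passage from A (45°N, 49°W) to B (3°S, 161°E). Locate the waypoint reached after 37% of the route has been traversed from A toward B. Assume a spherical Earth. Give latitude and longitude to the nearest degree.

≈ (60°N, 131°W)

Convert each endpoint to a unit vector on the sphere (x = cos φ cos λ, y = cos φ sin λ, z = sin φ).
The central angle between the endpoints is δ = arccos(p₁·p₂) ≈ 2.276 rad (130.4°).
Interpolate at f = 0.37 with slerp weights a = sin((1−f)δ)/sin δ ≈ 1.302, b = sin(fδ)/sin δ ≈ 0.980.
p = a·p₁ + b·p₂ ≈ (-0.322, -0.376, 0.869); φ = arcsin(p_z) ≈ 60.34°, λ = atan2(p_y, p_x) ≈ -130.57°.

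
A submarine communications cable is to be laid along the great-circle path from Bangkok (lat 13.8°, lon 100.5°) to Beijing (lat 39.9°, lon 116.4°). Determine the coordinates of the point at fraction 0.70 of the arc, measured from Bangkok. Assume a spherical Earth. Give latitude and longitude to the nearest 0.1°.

≈ lat 32.3°, lon 110.8°

From cos δ = sin φ₁ sin φ₂ + cos φ₁ cos φ₂ cos Δλ, the central angle is δ ≈ 0.517 rad (29.6°).
Interpolate at f = 0.70 with slerp weights a = sin((1−f)δ)/sin δ ≈ 0.313, b = sin(fδ)/sin δ ≈ 0.716.
p = a·p₁ + b·p₂ ≈ (-0.300, 0.791, 0.534); φ = arcsin(p_z) ≈ 32.28°, λ = atan2(p_y, p_x) ≈ 110.76°.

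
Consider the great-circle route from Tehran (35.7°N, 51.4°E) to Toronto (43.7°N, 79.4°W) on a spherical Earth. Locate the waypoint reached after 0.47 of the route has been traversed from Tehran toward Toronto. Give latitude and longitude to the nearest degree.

≈ 63°N, 1°W

Write both endpoints as unit vectors p₁, p₂ with components (cos φ cos λ, cos φ sin λ, sin φ).
The central angle between the endpoints is δ = arccos(p₁·p₂) ≈ 1.551 rad (88.9°).
Interpolate at f = 0.47 with slerp weights a = sin((1−f)δ)/sin δ ≈ 0.733, b = sin(fδ)/sin δ ≈ 0.666.
p = a·p₁ + b·p₂ ≈ (0.460, -0.008, 0.888); φ = arcsin(p_z) ≈ 62.62°, λ = atan2(p_y, p_x) ≈ -1.05°.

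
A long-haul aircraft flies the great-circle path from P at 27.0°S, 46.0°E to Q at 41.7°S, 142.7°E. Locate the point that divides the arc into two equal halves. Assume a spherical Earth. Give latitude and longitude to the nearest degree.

≈ 46°S, 89°E

From cos δ = sin φ₁ sin φ₂ + cos φ₁ cos φ₂ cos Δλ, the central angle is δ ≈ 1.344 rad (77.0°).
Interpolate at f = 1/2 with slerp weights a = sin((1−f)δ)/sin δ ≈ 0.639, b = sin(fδ)/sin δ ≈ 0.639.
p = a·p₁ + b·p₂ ≈ (0.016, 0.699, -0.715); φ = arcsin(p_z) ≈ -45.66°, λ = atan2(p_y, p_x) ≈ 88.69°.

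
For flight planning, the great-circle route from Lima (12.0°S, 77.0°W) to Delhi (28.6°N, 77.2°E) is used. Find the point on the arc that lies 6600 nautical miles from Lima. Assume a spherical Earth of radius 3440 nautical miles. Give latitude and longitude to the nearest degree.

The haversine formula gives a central angle δ ≈ 2.632 rad (150.8°) between the endpoints. The total great-circle distance is δ·R ≈ 2.632 × 3440 ≈ 9052 nmi, so the target fraction is f = 6600/9052 ≈ 0.729.
Interpolate at f ≈ 0.729 with slerp weights a = sin((1−f)δ)/sin δ ≈ 1.340, b = sin(fδ)/sin δ ≈ 1.926.
p = a·p₁ + b·p₂ ≈ (0.669, 0.372, 0.643); φ = arcsin(p_z) ≈ 40.03°, λ = atan2(p_y, p_x) ≈ 29.05°.

≈ 40°N, 29°E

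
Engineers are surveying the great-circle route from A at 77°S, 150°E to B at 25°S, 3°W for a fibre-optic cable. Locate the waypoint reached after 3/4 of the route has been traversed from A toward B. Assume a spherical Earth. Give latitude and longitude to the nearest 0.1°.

Write both endpoints as unit vectors p₁, p₂ with components (cos φ cos λ, cos φ sin λ, sin φ).
The central angle between the endpoints is δ = arccos(p₁·p₂) ≈ 1.339 rad (76.7°).
Interpolate at f = 3/4 with slerp weights a = sin((1−f)δ)/sin δ ≈ 0.337, b = sin(fδ)/sin δ ≈ 0.867.
p = a·p₁ + b·p₂ ≈ (0.719, -0.003, -0.695); φ = arcsin(p_z) ≈ -44.04°, λ = atan2(p_y, p_x) ≈ -0.25°.

≈ 44.0°S, 0.3°W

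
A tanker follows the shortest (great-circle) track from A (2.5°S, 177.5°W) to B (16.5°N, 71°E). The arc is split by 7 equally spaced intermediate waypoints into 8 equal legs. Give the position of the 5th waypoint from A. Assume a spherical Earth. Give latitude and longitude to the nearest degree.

The haversine formula gives a central angle δ ≈ 1.943 rad (111.3°) between the endpoints.
Interpolate at f = 5/8 with slerp weights a = sin((1−f)δ)/sin δ ≈ 0.715, b = sin(fδ)/sin δ ≈ 1.006.
p = a·p₁ + b·p₂ ≈ (-0.399, 0.881, 0.255); φ = arcsin(p_z) ≈ 14.74°, λ = atan2(p_y, p_x) ≈ 114.39°.

≈ (15°N, 114°E)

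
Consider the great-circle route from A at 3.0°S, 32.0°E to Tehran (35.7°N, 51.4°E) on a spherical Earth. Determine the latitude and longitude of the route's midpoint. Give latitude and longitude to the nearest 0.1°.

From cos δ = sin φ₁ sin φ₂ + cos φ₁ cos φ₂ cos Δλ, the central angle is δ ≈ 0.746 rad (42.7°).
Interpolate at f = 1/2 with slerp weights a = sin((1−f)δ)/sin δ ≈ 0.537, b = sin(fδ)/sin δ ≈ 0.537.
p = a·p₁ + b·p₂ ≈ (0.727, 0.625, 0.285); φ = arcsin(p_z) ≈ 16.57°, λ = atan2(p_y, p_x) ≈ 40.69°.

≈ 16.6°N, 40.7°E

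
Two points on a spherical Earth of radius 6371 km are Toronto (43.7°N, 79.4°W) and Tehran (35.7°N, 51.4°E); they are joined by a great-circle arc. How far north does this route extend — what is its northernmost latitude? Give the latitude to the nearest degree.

≈ 64°N

The great circle lies in the plane with unit normal n̂ = (p₁ × p₂)/|p₁ × p₂|.
Here n̂_z ≈ +0.445; the vertex latitude is φ_max = arccos|n̂_z| ≈ 63.6°.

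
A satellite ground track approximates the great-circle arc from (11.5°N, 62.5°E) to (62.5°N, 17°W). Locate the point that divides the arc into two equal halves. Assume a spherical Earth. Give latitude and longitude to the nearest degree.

Write both endpoints as unit vectors p₁, p₂ with components (cos φ cos λ, cos φ sin λ, sin φ).
The central angle between the endpoints is δ = arccos(p₁·p₂) ≈ 1.308 rad (75.0°).
Interpolate at f = 1/2 with slerp weights a = sin((1−f)δ)/sin δ ≈ 0.630, b = sin(fδ)/sin δ ≈ 0.630.
p = a·p₁ + b·p₂ ≈ (0.563, 0.463, 0.685); φ = arcsin(p_z) ≈ 43.20°, λ = atan2(p_y, p_x) ≈ 39.39°.

≈ (43°N, 39°E)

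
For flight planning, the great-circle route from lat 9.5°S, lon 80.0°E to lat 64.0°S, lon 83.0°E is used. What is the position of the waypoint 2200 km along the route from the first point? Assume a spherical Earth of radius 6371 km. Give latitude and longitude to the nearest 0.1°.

≈ lat 29.3°S, lon 80.6°E

From cos δ = sin φ₁ sin φ₂ + cos φ₁ cos φ₂ cos Δλ, the central angle is δ ≈ 0.952 rad (54.5°). The total great-circle distance is δ·R ≈ 0.952 × 6371 ≈ 6065 km, so the target fraction is f = 2200/6065 ≈ 0.363.
Interpolate at f ≈ 0.363 with slerp weights a = sin((1−f)δ)/sin δ ≈ 0.700, b = sin(fδ)/sin δ ≈ 0.416.
p = a·p₁ + b·p₂ ≈ (0.142, 0.861, -0.489); φ = arcsin(p_z) ≈ -29.28°, λ = atan2(p_y, p_x) ≈ 80.63°.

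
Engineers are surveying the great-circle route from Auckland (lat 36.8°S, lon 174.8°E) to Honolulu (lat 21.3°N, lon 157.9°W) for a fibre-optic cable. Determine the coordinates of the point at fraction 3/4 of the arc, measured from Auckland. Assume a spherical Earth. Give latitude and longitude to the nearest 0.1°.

The haversine formula gives a central angle δ ≈ 1.109 rad (63.6°) between the endpoints.
Interpolate at f = 3/4 with slerp weights a = sin((1−f)δ)/sin δ ≈ 0.306, b = sin(fδ)/sin δ ≈ 0.826.
p = a·p₁ + b·p₂ ≈ (-0.957, -0.267, 0.117); φ = arcsin(p_z) ≈ 6.70°, λ = atan2(p_y, p_x) ≈ -164.39°.

≈ lat 6.7°N, lon 164.4°W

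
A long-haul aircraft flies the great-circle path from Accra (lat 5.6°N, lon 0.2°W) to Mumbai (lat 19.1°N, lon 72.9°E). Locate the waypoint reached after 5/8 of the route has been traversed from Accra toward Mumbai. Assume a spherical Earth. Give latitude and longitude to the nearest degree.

Write both endpoints as unit vectors p₁, p₂ with components (cos φ cos λ, cos φ sin λ, sin φ).
The central angle between the endpoints is δ = arccos(p₁·p₂) ≈ 1.261 rad (72.2°).
Interpolate at f = 5/8 with slerp weights a = sin((1−f)δ)/sin δ ≈ 0.478, b = sin(fδ)/sin δ ≈ 0.744.
p = a·p₁ + b·p₂ ≈ (0.683, 0.671, 0.290); φ = arcsin(p_z) ≈ 16.87°, λ = atan2(p_y, p_x) ≈ 44.49°.

≈ lat 17°N, lon 44°E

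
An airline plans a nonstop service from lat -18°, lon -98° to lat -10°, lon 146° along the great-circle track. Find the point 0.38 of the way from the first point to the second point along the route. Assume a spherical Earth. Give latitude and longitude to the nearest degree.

≈ lat -26°, lon -143°

The haversine formula gives a central angle δ ≈ 1.936 rad (110.9°) between the endpoints.
Interpolate at f = 0.38 with slerp weights a = sin((1−f)δ)/sin δ ≈ 0.998, b = sin(fδ)/sin δ ≈ 0.718.
p = a·p₁ + b·p₂ ≈ (-0.719, -0.544, -0.433); φ = arcsin(p_z) ≈ -25.66°, λ = atan2(p_y, p_x) ≈ -142.86°.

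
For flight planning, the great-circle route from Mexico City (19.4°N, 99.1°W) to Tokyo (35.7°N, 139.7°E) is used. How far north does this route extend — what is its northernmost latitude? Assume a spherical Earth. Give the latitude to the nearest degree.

The great circle lies in the plane with unit normal n̂ = (p₁ × p₂)/|p₁ × p₂|.
Here n̂_z ≈ -0.669; the vertex latitude is φ_max = arccos|n̂_z| ≈ 48.0°.

≈ 48°N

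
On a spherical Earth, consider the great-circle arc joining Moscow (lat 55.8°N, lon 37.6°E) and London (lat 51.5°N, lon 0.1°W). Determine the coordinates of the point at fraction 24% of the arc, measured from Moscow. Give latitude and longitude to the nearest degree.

From cos δ = sin φ₁ sin φ₂ + cos φ₁ cos φ₂ cos Δλ, the central angle is δ ≈ 0.392 rad (22.5°).
Interpolate at f = 0.24 with slerp weights a = sin((1−f)δ)/sin δ ≈ 0.768, b = sin(fδ)/sin δ ≈ 0.246.
p = a·p₁ + b·p₂ ≈ (0.495, 0.263, 0.828); φ = arcsin(p_z) ≈ 55.89°, λ = atan2(p_y, p_x) ≈ 27.99°.

≈ lat 56°N, lon 28°E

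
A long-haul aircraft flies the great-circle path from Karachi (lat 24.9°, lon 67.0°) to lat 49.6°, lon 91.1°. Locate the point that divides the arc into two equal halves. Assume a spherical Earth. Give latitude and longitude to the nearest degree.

Write both endpoints as unit vectors p₁, p₂ with components (cos φ cos λ, cos φ sin λ, sin φ).
The central angle between the endpoints is δ = arccos(p₁·p₂) ≈ 0.541 rad (31.0°).
Interpolate at f = 1/2 with slerp weights a = sin((1−f)δ)/sin δ ≈ 0.519, b = sin(fδ)/sin δ ≈ 0.519.
p = a·p₁ + b·p₂ ≈ (0.177, 0.769, 0.614); φ = arcsin(p_z) ≈ 37.85°, λ = atan2(p_y, p_x) ≈ 77.01°.

≈ lat 38°, lon 77°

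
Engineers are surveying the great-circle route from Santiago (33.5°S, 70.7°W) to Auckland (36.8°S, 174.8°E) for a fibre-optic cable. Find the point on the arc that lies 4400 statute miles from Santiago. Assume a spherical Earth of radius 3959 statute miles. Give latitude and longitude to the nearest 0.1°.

≈ (49.1°S, 157.9°W)

The haversine formula gives a central angle δ ≈ 1.517 rad (86.9°) between the endpoints. The total great-circle distance is δ·R ≈ 1.517 × 3959 ≈ 6006 mi, so the target fraction is f = 4400/6006 ≈ 0.733.
Interpolate at f ≈ 0.733 with slerp weights a = sin((1−f)δ)/sin δ ≈ 0.395, b = sin(fδ)/sin δ ≈ 0.898.
p = a·p₁ + b·p₂ ≈ (-0.607, -0.246, -0.756); φ = arcsin(p_z) ≈ -49.10°, λ = atan2(p_y, p_x) ≈ -157.94°.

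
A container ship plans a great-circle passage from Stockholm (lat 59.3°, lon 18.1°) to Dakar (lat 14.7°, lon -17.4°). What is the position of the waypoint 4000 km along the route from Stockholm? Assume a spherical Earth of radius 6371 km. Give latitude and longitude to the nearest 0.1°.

≈ lat 29.1°, lon -10.7°

Convert each endpoint to a unit vector on the sphere (x = cos φ cos λ, y = cos φ sin λ, z = sin φ).
The central angle between the endpoints is δ = arccos(p₁·p₂) ≈ 0.902 rad (51.7°). The total great-circle distance is δ·R ≈ 0.902 × 6371 ≈ 5745 km, so the target fraction is f = 4000/5745 ≈ 0.696.
Interpolate at f ≈ 0.696 with slerp weights a = sin((1−f)δ)/sin δ ≈ 0.345, b = sin(fδ)/sin δ ≈ 0.749.
p = a·p₁ + b·p₂ ≈ (0.859, -0.162, 0.487); φ = arcsin(p_z) ≈ 29.11°, λ = atan2(p_y, p_x) ≈ -10.68°.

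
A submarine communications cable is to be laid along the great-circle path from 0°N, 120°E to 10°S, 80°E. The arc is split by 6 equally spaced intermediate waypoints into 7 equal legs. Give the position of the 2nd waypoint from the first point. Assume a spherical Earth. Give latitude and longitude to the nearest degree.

The haversine formula gives a central angle δ ≈ 0.716 rad (41.0°) between the endpoints.
Interpolate at f = 2/7 with slerp weights a = sin((1−f)δ)/sin δ ≈ 0.746, b = sin(fδ)/sin δ ≈ 0.310.
p = a·p₁ + b·p₂ ≈ (-0.320, 0.946, -0.054); φ = arcsin(p_z) ≈ -3.08°, λ = atan2(p_y, p_x) ≈ 108.68°.

≈ 3°S, 109°E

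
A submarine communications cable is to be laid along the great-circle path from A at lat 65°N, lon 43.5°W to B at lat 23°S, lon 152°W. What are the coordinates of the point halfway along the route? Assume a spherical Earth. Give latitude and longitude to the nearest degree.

≈ lat 30°N, lon 125°W

The haversine formula gives a central angle δ ≈ 2.069 rad (118.5°) between the endpoints.
Interpolate at f = 1/2 with slerp weights a = sin((1−f)δ)/sin δ ≈ 0.978, b = sin(fδ)/sin δ ≈ 0.978.
p = a·p₁ + b·p₂ ≈ (-0.495, -0.707, 0.504); φ = arcsin(p_z) ≈ 30.29°, λ = atan2(p_y, p_x) ≈ -125.00°.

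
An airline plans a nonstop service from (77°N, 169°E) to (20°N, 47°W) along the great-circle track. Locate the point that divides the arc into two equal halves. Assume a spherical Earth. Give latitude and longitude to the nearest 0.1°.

≈ (59.7°N, 56.9°W)

Convert each endpoint to a unit vector on the sphere (x = cos φ cos λ, y = cos φ sin λ, z = sin φ).
The central angle between the endpoints is δ = arccos(p₁·p₂) ≈ 1.408 rad (80.7°).
Interpolate at f = 1/2 with slerp weights a = sin((1−f)δ)/sin δ ≈ 0.656, b = sin(fδ)/sin δ ≈ 0.656.
p = a·p₁ + b·p₂ ≈ (0.276, -0.423, 0.863); φ = arcsin(p_z) ≈ 59.70°, λ = atan2(p_y, p_x) ≈ -56.90°.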